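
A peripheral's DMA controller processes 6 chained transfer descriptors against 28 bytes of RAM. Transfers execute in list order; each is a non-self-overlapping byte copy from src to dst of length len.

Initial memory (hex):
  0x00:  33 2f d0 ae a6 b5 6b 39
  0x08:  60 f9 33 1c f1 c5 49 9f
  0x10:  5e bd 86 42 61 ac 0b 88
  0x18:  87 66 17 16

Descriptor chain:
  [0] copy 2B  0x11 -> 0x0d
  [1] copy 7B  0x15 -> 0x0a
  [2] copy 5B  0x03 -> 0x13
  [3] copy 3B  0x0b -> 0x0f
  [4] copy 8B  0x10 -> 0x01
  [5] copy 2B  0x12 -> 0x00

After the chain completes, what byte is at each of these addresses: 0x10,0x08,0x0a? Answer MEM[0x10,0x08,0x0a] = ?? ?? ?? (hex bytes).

MEM[0x10,0x08,0x0a] = 88 39 ac

  after D0: wrote 2B at 0x0d = bd86
  after D1: wrote 7B at 0x0a = ac0b8887661716
  after D2: wrote 5B at 0x13 = aea6b56b39
  after D3: wrote 3B at 0x0f = 0b8887
  after D4: wrote 8B at 0x01 = 888786aea6b56b39
  after D5: wrote 2B at 0x00 = 86ae
query mem[0x10]=0x88, mem[0x08]=0x39, mem[0x0a]=0xac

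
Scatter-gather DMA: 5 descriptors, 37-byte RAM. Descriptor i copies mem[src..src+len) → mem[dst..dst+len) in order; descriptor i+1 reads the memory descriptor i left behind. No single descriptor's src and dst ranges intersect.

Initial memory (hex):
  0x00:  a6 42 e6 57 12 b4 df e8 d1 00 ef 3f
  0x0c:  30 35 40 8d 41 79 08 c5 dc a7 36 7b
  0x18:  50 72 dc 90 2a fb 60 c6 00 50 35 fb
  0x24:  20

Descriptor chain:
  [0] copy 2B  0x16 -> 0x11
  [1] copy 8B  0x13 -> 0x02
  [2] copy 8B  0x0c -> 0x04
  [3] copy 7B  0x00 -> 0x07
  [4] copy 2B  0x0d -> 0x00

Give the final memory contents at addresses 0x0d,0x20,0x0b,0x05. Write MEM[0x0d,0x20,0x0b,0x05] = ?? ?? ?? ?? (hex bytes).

MEM[0x0d,0x20,0x0b,0x05] = 40 00 30 35

  after D0: wrote 2B at 0x11 = 367b
  after D1: wrote 8B at 0x02 = c5dca7367b5072dc
  after D2: wrote 8B at 0x04 = 3035408d41367bc5
  after D3: wrote 7B at 0x07 = a642c5dc303540
  after D4: wrote 2B at 0x00 = 4040
query mem[0x0d]=0x40, mem[0x20]=0x00, mem[0x0b]=0x30, mem[0x05]=0x35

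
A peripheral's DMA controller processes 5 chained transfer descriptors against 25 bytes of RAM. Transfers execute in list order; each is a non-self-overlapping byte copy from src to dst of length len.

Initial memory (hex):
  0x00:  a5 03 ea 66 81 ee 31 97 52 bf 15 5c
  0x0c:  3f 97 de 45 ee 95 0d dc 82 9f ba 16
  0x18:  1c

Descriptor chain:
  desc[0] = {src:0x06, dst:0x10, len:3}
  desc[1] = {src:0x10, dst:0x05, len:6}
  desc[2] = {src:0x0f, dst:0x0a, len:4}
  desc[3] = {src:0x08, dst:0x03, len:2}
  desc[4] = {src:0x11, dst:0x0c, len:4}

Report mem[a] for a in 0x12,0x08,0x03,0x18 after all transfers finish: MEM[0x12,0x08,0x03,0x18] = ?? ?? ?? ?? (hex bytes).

#0 dst[0x10+3] := {0x31,0x97,0x52}
#1 dst[0x05+6] := {0x31,0x97,0x52,0xdc,0x82,0x9f}
#2 dst[0x0a+4] := {0x45,0x31,0x97,0x52}
#3 dst[0x03+2] := {0xdc,0x82}
#4 dst[0x0c+4] := {0x97,0x52,0xdc,0x82}
query mem[0x12]=0x52, mem[0x08]=0xdc, mem[0x03]=0xdc, mem[0x18]=0x1c

MEM[0x12,0x08,0x03,0x18] = 52 dc dc 1c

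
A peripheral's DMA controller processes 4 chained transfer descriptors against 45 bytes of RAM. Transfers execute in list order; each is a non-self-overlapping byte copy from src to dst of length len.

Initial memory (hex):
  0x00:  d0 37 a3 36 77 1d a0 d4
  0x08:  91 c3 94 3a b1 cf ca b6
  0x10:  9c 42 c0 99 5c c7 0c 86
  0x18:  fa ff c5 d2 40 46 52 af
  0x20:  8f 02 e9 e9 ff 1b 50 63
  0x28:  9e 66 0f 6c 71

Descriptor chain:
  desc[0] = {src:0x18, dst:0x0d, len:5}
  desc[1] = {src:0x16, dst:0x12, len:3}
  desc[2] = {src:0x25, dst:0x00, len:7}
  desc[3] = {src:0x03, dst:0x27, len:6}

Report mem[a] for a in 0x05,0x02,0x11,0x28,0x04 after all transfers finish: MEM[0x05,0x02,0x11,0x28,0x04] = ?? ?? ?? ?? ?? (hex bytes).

MEM[0x05,0x02,0x11,0x28,0x04] = 0f 63 40 66 66

  after D0: wrote 5B at 0x0d = faffc5d240
  after D1: wrote 3B at 0x12 = 0c86fa
  after D2: wrote 7B at 0x00 = 1b50639e660f6c
  after D3: wrote 6B at 0x27 = 9e660f6cd491
query mem[0x05]=0x0f, mem[0x02]=0x63, mem[0x11]=0x40, mem[0x28]=0x66, mem[0x04]=0x66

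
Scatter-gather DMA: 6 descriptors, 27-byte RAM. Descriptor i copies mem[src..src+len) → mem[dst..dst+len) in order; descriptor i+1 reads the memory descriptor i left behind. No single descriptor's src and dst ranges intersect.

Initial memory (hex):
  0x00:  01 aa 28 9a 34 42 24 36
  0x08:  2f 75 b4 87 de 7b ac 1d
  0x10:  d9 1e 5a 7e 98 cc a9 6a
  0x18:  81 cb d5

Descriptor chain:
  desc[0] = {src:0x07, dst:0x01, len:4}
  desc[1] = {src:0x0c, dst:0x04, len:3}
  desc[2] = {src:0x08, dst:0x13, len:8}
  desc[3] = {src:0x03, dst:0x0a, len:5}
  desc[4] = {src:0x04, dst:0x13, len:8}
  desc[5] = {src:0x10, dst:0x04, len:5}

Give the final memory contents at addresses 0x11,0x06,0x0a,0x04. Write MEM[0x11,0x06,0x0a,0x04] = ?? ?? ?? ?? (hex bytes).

MEM[0x11,0x06,0x0a,0x04] = 1e 5a 75 d9

D0: mem[0x01..0x04] <- [36 2f 75 b4]
D1: mem[0x04..0x06] <- [de 7b ac]
D2: mem[0x13..0x1a] <- [2f 75 b4 87 de 7b ac 1d]
D3: mem[0x0a..0x0e] <- [75 de 7b ac 36]
D4: mem[0x13..0x1a] <- [de 7b ac 36 2f 75 75 de]
D5: mem[0x04..0x08] <- [d9 1e 5a de 7b]
query mem[0x11]=0x1e, mem[0x06]=0x5a, mem[0x0a]=0x75, mem[0x04]=0xd9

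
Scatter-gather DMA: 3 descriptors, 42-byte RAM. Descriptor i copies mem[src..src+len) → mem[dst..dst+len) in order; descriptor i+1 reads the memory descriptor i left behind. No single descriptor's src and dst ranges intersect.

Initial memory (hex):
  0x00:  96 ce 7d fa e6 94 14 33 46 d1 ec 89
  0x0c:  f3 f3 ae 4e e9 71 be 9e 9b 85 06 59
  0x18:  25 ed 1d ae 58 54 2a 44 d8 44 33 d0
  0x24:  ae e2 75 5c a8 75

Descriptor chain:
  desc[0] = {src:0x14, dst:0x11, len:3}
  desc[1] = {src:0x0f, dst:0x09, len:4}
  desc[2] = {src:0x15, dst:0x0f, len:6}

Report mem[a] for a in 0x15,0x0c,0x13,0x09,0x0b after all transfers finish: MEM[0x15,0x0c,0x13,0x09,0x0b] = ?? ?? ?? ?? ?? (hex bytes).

MEM[0x15,0x0c,0x13,0x09,0x0b] = 85 85 ed 4e 9b

D0: mem[0x11..0x13] <- [9b 85 06]
D1: mem[0x09..0x0c] <- [4e e9 9b 85]
D2: mem[0x0f..0x14] <- [85 06 59 25 ed 1d]
query mem[0x15]=0x85, mem[0x0c]=0x85, mem[0x13]=0xed, mem[0x09]=0x4e, mem[0x0b]=0x9b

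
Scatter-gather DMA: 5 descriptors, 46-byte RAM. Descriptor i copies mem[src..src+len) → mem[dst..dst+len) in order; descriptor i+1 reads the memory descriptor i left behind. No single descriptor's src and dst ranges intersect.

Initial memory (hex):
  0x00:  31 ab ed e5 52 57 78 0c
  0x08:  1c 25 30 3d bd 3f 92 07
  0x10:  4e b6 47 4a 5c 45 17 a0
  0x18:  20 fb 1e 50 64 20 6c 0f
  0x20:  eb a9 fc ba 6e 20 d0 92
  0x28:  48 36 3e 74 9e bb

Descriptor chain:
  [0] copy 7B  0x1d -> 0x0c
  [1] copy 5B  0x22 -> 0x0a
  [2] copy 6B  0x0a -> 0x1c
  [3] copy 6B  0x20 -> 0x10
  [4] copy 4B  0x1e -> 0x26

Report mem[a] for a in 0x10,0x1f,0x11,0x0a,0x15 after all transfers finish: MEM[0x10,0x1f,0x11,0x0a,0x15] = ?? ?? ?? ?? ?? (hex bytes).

MEM[0x10,0x1f,0x11,0x0a,0x15] = d0 20 eb fc 20

#0 dst[0x0c+7] := {0x20,0x6c,0x0f,0xeb,0xa9,0xfc,0xba}
#1 dst[0x0a+5] := {0xfc,0xba,0x6e,0x20,0xd0}
#2 dst[0x1c+6] := {0xfc,0xba,0x6e,0x20,0xd0,0xeb}
#3 dst[0x10+6] := {0xd0,0xeb,0xfc,0xba,0x6e,0x20}
#4 dst[0x26+4] := {0x6e,0x20,0xd0,0xeb}
query mem[0x10]=0xd0, mem[0x1f]=0x20, mem[0x11]=0xeb, mem[0x0a]=0xfc, mem[0x15]=0x20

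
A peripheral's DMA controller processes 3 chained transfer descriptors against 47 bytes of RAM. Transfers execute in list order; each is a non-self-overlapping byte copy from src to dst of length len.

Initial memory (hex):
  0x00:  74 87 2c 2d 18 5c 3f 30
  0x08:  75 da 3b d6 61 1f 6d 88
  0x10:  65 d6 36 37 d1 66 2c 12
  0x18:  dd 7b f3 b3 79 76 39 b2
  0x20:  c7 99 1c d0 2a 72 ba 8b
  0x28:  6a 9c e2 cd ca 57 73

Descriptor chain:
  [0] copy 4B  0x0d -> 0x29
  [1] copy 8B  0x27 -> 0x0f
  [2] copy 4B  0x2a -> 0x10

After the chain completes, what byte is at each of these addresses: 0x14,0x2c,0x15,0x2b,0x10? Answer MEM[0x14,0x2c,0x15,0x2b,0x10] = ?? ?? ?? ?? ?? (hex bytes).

[0] 0x0d->0x29 len=4 : 1f 6d 88 65
[1] 0x27->0x0f len=8 : 8b 6a 1f 6d 88 65 57 73
[2] 0x2a->0x10 len=4 : 6d 88 65 57
query mem[0x14]=0x65, mem[0x2c]=0x65, mem[0x15]=0x57, mem[0x2b]=0x88, mem[0x10]=0x6d

MEM[0x14,0x2c,0x15,0x2b,0x10] = 65 65 57 88 6d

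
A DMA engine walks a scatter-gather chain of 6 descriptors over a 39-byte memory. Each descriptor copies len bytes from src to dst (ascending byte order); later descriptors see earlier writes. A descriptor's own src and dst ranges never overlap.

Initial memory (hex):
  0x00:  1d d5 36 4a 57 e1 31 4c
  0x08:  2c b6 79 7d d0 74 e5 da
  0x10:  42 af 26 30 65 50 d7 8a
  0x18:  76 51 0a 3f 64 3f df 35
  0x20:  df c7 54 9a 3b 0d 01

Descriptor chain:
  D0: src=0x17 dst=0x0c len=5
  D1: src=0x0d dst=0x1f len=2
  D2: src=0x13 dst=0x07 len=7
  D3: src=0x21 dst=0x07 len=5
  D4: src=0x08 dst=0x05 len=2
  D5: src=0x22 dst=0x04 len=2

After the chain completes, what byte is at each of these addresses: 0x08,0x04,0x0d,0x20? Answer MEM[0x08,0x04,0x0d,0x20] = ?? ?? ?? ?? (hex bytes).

#0 dst[0x0c+5] := {0x8a,0x76,0x51,0x0a,0x3f}
#1 dst[0x1f+2] := {0x76,0x51}
#2 dst[0x07+7] := {0x30,0x65,0x50,0xd7,0x8a,0x76,0x51}
#3 dst[0x07+5] := {0xc7,0x54,0x9a,0x3b,0x0d}
#4 dst[0x05+2] := {0x54,0x9a}
#5 dst[0x04+2] := {0x54,0x9a}
query mem[0x08]=0x54, mem[0x04]=0x54, mem[0x0d]=0x51, mem[0x20]=0x51

MEM[0x08,0x04,0x0d,0x20] = 54 54 51 51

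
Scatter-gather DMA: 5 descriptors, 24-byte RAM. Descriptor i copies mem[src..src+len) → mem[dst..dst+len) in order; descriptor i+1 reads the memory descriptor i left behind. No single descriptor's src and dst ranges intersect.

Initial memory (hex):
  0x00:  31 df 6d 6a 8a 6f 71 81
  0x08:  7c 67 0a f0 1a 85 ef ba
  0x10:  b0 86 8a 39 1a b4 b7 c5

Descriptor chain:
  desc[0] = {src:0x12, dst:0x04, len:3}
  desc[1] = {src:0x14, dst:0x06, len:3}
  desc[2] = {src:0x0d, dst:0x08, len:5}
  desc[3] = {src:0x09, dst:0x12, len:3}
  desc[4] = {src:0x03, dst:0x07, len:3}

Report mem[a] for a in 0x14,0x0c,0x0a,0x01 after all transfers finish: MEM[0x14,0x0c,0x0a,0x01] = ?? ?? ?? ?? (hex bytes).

  after D0: wrote 3B at 0x04 = 8a391a
  after D1: wrote 3B at 0x06 = 1ab4b7
  after D2: wrote 5B at 0x08 = 85efbab086
  after D3: wrote 3B at 0x12 = efbab0
  after D4: wrote 3B at 0x07 = 6a8a39
query mem[0x14]=0xb0, mem[0x0c]=0x86, mem[0x0a]=0xba, mem[0x01]=0xdf

MEM[0x14,0x0c,0x0a,0x01] = b0 86 ba df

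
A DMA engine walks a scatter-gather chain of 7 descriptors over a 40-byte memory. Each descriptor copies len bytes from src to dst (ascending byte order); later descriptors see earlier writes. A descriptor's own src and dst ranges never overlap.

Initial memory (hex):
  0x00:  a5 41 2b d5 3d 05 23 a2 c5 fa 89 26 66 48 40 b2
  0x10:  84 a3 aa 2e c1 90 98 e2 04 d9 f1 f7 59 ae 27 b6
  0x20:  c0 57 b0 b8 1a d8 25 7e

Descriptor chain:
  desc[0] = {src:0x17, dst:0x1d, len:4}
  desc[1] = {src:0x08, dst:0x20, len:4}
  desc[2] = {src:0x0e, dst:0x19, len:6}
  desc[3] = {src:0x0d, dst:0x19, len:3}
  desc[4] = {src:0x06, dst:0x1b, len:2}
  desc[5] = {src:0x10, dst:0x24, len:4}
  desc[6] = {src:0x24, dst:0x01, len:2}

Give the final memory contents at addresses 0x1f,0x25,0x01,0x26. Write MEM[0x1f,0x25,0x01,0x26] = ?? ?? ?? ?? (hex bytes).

  after D0: wrote 4B at 0x1d = e204d9f1
  after D1: wrote 4B at 0x20 = c5fa8926
  after D2: wrote 6B at 0x19 = 40b284a3aa2e
  after D3: wrote 3B at 0x19 = 4840b2
  after D4: wrote 2B at 0x1b = 23a2
  after D5: wrote 4B at 0x24 = 84a3aa2e
  after D6: wrote 2B at 0x01 = 84a3
query mem[0x1f]=0xd9, mem[0x25]=0xa3, mem[0x01]=0x84, mem[0x26]=0xaa

MEM[0x1f,0x25,0x01,0x26] = d9 a3 84 aa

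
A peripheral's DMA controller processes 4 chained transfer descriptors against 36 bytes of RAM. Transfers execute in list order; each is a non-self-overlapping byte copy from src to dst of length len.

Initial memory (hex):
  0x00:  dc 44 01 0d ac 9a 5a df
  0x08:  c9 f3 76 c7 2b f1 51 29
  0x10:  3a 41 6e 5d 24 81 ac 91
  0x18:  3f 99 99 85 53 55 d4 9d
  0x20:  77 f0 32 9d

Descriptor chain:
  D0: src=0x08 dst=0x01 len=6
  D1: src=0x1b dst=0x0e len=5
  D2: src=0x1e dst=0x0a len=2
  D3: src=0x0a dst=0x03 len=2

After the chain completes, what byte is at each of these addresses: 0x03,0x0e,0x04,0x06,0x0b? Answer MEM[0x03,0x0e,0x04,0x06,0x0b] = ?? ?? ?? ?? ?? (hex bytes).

MEM[0x03,0x0e,0x04,0x06,0x0b] = d4 85 9d f1 9d

[0] 0x08->0x01 len=6 : c9 f3 76 c7 2b f1
[1] 0x1b->0x0e len=5 : 85 53 55 d4 9d
[2] 0x1e->0x0a len=2 : d4 9d
[3] 0x0a->0x03 len=2 : d4 9d
query mem[0x03]=0xd4, mem[0x0e]=0x85, mem[0x04]=0x9d, mem[0x06]=0xf1, mem[0x0b]=0x9d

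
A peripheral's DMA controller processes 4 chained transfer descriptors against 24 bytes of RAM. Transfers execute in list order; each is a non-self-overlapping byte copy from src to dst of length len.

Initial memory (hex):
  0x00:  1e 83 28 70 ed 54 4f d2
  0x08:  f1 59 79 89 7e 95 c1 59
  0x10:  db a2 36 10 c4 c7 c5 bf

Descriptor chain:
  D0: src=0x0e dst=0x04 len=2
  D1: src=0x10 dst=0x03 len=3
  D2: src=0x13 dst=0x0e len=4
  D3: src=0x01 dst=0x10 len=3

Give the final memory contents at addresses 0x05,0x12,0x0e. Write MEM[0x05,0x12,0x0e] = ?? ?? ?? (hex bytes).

MEM[0x05,0x12,0x0e] = 36 db 10

  after D0: wrote 2B at 0x04 = c159
  after D1: wrote 3B at 0x03 = dba236
  after D2: wrote 4B at 0x0e = 10c4c7c5
  after D3: wrote 3B at 0x10 = 8328db
query mem[0x05]=0x36, mem[0x12]=0xdb, mem[0x0e]=0x10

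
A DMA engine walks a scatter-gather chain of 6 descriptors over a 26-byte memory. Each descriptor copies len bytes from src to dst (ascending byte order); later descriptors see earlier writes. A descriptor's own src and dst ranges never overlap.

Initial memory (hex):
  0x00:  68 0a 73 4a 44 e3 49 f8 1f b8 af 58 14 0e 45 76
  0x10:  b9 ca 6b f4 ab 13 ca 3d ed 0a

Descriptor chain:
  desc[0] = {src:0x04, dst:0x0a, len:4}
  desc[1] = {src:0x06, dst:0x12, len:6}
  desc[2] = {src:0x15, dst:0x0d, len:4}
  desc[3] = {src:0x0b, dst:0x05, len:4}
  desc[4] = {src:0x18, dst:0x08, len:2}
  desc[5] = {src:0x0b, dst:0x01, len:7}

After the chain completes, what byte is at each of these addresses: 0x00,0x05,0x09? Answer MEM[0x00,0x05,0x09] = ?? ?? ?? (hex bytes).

MEM[0x00,0x05,0x09] = 68 e3 0a

[0] 0x04->0x0a len=4 : 44 e3 49 f8
[1] 0x06->0x12 len=6 : 49 f8 1f b8 44 e3
[2] 0x15->0x0d len=4 : b8 44 e3 ed
[3] 0x0b->0x05 len=4 : e3 49 b8 44
[4] 0x18->0x08 len=2 : ed 0a
[5] 0x0b->0x01 len=7 : e3 49 b8 44 e3 ed ca
query mem[0x00]=0x68, mem[0x05]=0xe3, mem[0x09]=0x0a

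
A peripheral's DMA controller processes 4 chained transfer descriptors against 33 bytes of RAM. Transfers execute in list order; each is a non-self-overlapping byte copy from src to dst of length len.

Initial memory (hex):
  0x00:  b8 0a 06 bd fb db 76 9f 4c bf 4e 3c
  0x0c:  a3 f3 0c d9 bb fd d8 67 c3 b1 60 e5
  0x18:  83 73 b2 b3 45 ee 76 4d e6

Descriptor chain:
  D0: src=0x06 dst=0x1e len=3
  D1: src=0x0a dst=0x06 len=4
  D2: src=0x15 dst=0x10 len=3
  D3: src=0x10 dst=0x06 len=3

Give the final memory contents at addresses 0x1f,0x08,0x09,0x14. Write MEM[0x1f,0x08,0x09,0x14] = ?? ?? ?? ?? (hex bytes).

#0 dst[0x1e+3] := {0x76,0x9f,0x4c}
#1 dst[0x06+4] := {0x4e,0x3c,0xa3,0xf3}
#2 dst[0x10+3] := {0xb1,0x60,0xe5}
#3 dst[0x06+3] := {0xb1,0x60,0xe5}
query mem[0x1f]=0x9f, mem[0x08]=0xe5, mem[0x09]=0xf3, mem[0x14]=0xc3

MEM[0x1f,0x08,0x09,0x14] = 9f e5 f3 c3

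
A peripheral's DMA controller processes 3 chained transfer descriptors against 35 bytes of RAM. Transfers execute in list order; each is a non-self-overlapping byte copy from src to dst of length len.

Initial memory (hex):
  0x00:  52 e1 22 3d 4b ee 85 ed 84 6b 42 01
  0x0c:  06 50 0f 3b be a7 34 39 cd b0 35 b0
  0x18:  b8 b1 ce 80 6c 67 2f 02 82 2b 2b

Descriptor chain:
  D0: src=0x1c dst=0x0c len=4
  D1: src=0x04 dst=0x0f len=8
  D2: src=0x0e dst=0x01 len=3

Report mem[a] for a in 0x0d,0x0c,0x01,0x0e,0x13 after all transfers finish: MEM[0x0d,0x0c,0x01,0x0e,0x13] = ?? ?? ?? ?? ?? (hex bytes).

MEM[0x0d,0x0c,0x01,0x0e,0x13] = 67 6c 2f 2f 84

#0 dst[0x0c+4] := {0x6c,0x67,0x2f,0x02}
#1 dst[0x0f+8] := {0x4b,0xee,0x85,0xed,0x84,0x6b,0x42,0x01}
#2 dst[0x01+3] := {0x2f,0x4b,0xee}
query mem[0x0d]=0x67, mem[0x0c]=0x6c, mem[0x01]=0x2f, mem[0x0e]=0x2f, mem[0x13]=0x84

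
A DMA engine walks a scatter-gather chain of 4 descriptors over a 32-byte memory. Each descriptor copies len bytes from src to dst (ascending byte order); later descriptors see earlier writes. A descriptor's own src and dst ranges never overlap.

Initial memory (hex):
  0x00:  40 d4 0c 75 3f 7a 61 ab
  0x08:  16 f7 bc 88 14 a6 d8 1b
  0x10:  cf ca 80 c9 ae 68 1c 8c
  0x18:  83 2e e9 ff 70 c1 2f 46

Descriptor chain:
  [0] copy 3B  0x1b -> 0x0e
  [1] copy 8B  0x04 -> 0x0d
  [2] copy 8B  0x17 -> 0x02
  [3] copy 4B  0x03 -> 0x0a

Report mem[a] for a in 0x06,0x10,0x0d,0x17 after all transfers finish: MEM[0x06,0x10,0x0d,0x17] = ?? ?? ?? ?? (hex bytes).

MEM[0x06,0x10,0x0d,0x17] = ff ab ff 8c

  after D0: wrote 3B at 0x0e = ff70c1
  after D1: wrote 8B at 0x0d = 3f7a61ab16f7bc88
  after D2: wrote 8B at 0x02 = 8c832ee9ff70c12f
  after D3: wrote 4B at 0x0a = 832ee9ff
query mem[0x06]=0xff, mem[0x10]=0xab, mem[0x0d]=0xff, mem[0x17]=0x8c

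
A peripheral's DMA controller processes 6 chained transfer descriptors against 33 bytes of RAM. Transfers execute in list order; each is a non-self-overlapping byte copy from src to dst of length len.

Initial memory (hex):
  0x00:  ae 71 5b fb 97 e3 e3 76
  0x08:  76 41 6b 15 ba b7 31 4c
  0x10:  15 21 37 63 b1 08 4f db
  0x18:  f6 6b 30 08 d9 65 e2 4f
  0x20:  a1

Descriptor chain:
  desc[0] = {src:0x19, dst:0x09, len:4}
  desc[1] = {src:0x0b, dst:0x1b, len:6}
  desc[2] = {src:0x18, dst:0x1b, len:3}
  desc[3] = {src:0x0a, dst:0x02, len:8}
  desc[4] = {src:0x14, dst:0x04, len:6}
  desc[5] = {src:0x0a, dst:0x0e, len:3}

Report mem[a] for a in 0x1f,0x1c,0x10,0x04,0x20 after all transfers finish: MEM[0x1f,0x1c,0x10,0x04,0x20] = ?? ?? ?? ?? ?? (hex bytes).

MEM[0x1f,0x1c,0x10,0x04,0x20] = 4c 6b d9 b1 15

  after D0: wrote 4B at 0x09 = 6b3008d9
  after D1: wrote 6B at 0x1b = 08d9b7314c15
  after D2: wrote 3B at 0x1b = f66b30
  after D3: wrote 8B at 0x02 = 3008d9b7314c1521
  after D4: wrote 6B at 0x04 = b1084fdbf66b
  after D5: wrote 3B at 0x0e = 3008d9
query mem[0x1f]=0x4c, mem[0x1c]=0x6b, mem[0x10]=0xd9, mem[0x04]=0xb1, mem[0x20]=0x15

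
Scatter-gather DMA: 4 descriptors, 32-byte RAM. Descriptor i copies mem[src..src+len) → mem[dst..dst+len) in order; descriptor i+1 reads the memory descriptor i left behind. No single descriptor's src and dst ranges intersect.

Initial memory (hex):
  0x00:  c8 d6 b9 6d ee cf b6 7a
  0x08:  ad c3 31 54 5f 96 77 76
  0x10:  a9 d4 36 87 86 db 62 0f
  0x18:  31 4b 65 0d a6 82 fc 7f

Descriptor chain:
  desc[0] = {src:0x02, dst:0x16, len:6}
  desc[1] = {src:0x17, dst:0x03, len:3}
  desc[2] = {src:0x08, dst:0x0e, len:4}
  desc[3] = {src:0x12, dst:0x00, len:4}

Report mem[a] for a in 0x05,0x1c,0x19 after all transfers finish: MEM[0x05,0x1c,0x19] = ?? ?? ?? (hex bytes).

MEM[0x05,0x1c,0x19] = cf a6 cf

D0: mem[0x16..0x1b] <- [b9 6d ee cf b6 7a]
D1: mem[0x03..0x05] <- [6d ee cf]
D2: mem[0x0e..0x11] <- [ad c3 31 54]
D3: mem[0x00..0x03] <- [36 87 86 db]
query mem[0x05]=0xcf, mem[0x1c]=0xa6, mem[0x19]=0xcf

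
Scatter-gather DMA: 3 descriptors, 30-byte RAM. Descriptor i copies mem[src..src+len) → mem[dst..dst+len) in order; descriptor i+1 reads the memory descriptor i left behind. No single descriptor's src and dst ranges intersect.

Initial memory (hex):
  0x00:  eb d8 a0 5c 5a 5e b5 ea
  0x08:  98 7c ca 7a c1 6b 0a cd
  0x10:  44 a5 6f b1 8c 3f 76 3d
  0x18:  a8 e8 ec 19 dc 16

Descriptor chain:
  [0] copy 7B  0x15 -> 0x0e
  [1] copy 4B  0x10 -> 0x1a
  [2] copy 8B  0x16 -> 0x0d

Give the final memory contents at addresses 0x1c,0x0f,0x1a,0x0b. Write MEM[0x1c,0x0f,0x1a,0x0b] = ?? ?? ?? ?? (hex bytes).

#0 dst[0x0e+7] := {0x3f,0x76,0x3d,0xa8,0xe8,0xec,0x19}
#1 dst[0x1a+4] := {0x3d,0xa8,0xe8,0xec}
#2 dst[0x0d+8] := {0x76,0x3d,0xa8,0xe8,0x3d,0xa8,0xe8,0xec}
query mem[0x1c]=0xe8, mem[0x0f]=0xa8, mem[0x1a]=0x3d, mem[0x0b]=0x7a

MEM[0x1c,0x0f,0x1a,0x0b] = e8 a8 3d 7a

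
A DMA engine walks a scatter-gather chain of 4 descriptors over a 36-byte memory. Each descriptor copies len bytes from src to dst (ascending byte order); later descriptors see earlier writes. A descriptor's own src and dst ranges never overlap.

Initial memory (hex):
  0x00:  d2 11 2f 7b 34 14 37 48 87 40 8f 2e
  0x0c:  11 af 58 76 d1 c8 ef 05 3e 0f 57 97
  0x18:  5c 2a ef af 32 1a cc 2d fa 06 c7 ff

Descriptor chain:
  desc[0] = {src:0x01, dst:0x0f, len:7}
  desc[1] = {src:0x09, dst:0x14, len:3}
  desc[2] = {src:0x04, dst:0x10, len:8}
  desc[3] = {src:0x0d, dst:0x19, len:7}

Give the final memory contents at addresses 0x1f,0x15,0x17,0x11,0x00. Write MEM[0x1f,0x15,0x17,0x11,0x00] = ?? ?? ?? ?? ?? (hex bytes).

MEM[0x1f,0x15,0x17,0x11,0x00] = 48 40 2e 14 d2

D0: mem[0x0f..0x15] <- [11 2f 7b 34 14 37 48]
D1: mem[0x14..0x16] <- [40 8f 2e]
D2: mem[0x10..0x17] <- [34 14 37 48 87 40 8f 2e]
D3: mem[0x19..0x1f] <- [af 58 11 34 14 37 48]
query mem[0x1f]=0x48, mem[0x15]=0x40, mem[0x17]=0x2e, mem[0x11]=0x14, mem[0x00]=0xd2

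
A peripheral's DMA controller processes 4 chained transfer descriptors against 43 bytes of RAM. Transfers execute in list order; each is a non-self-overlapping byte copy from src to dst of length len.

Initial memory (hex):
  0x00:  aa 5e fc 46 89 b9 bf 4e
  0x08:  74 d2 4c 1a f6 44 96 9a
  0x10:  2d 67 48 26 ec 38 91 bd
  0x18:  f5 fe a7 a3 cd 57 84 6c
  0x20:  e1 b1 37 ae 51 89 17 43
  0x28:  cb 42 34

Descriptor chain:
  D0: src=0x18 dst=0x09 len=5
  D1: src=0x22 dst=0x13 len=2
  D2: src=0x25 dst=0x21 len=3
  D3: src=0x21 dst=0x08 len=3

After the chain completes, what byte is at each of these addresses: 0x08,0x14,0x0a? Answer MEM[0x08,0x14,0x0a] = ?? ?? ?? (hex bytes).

  after D0: wrote 5B at 0x09 = f5fea7a3cd
  after D1: wrote 2B at 0x13 = 37ae
  after D2: wrote 3B at 0x21 = 891743
  after D3: wrote 3B at 0x08 = 891743
query mem[0x08]=0x89, mem[0x14]=0xae, mem[0x0a]=0x43

MEM[0x08,0x14,0x0a] = 89 ae 43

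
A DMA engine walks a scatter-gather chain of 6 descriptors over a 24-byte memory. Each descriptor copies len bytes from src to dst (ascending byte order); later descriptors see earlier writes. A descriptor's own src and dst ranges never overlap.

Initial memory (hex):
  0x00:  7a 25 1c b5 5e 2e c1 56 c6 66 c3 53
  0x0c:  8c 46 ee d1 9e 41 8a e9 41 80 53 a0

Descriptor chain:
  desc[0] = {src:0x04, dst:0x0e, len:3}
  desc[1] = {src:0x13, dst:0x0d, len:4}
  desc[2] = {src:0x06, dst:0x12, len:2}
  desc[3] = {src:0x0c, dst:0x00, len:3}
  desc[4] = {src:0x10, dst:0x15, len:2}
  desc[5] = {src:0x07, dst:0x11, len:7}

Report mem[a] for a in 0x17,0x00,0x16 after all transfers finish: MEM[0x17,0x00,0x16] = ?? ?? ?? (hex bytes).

MEM[0x17,0x00,0x16] = e9 8c 8c

D0: mem[0x0e..0x10] <- [5e 2e c1]
D1: mem[0x0d..0x10] <- [e9 41 80 53]
D2: mem[0x12..0x13] <- [c1 56]
D3: mem[0x00..0x02] <- [8c e9 41]
D4: mem[0x15..0x16] <- [53 41]
D5: mem[0x11..0x17] <- [56 c6 66 c3 53 8c e9]
query mem[0x17]=0xe9, mem[0x00]=0x8c, mem[0x16]=0x8c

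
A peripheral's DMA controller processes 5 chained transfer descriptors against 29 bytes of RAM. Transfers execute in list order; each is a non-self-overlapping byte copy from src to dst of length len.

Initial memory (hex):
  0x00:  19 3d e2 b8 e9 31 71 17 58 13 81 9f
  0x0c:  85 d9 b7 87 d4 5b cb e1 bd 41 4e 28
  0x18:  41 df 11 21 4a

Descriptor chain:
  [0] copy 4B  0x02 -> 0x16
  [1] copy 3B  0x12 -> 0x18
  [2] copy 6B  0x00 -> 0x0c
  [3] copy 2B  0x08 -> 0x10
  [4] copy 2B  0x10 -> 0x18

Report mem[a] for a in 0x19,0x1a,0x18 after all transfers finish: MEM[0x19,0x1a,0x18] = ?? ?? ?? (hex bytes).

MEM[0x19,0x1a,0x18] = 13 bd 58

D0: mem[0x16..0x19] <- [e2 b8 e9 31]
D1: mem[0x18..0x1a] <- [cb e1 bd]
D2: mem[0x0c..0x11] <- [19 3d e2 b8 e9 31]
D3: mem[0x10..0x11] <- [58 13]
D4: mem[0x18..0x19] <- [58 13]
query mem[0x19]=0x13, mem[0x1a]=0xbd, mem[0x18]=0x58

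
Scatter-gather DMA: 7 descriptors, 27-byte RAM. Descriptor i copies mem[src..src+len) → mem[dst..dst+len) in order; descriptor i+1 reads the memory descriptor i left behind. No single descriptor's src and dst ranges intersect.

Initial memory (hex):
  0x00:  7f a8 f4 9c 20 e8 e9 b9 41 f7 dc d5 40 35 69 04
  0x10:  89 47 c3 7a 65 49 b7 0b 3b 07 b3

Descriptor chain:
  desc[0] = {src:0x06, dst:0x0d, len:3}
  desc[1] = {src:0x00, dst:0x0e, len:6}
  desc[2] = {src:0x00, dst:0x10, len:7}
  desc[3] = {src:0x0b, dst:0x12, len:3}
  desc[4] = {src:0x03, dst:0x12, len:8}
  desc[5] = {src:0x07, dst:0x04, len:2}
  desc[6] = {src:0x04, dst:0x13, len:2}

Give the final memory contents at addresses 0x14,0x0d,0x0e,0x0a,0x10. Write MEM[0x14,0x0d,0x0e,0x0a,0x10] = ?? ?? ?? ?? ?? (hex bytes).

MEM[0x14,0x0d,0x0e,0x0a,0x10] = 41 e9 7f dc 7f

[0] 0x06->0x0d len=3 : e9 b9 41
[1] 0x00->0x0e len=6 : 7f a8 f4 9c 20 e8
[2] 0x00->0x10 len=7 : 7f a8 f4 9c 20 e8 e9
[3] 0x0b->0x12 len=3 : d5 40 e9
[4] 0x03->0x12 len=8 : 9c 20 e8 e9 b9 41 f7 dc
[5] 0x07->0x04 len=2 : b9 41
[6] 0x04->0x13 len=2 : b9 41
query mem[0x14]=0x41, mem[0x0d]=0xe9, mem[0x0e]=0x7f, mem[0x0a]=0xdc, mem[0x10]=0x7f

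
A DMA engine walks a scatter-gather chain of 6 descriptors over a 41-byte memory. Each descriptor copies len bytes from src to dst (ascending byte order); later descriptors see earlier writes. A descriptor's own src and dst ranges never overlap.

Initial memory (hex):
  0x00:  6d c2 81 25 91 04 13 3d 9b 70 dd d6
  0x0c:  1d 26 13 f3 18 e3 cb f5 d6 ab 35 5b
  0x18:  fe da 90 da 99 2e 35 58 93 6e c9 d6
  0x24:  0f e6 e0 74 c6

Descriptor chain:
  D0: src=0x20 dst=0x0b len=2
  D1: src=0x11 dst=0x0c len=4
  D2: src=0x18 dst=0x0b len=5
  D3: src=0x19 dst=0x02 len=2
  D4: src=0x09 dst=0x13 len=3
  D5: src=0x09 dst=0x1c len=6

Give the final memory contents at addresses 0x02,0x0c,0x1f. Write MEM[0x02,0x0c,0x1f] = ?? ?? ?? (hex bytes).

[0] 0x20->0x0b len=2 : 93 6e
[1] 0x11->0x0c len=4 : e3 cb f5 d6
[2] 0x18->0x0b len=5 : fe da 90 da 99
[3] 0x19->0x02 len=2 : da 90
[4] 0x09->0x13 len=3 : 70 dd fe
[5] 0x09->0x1c len=6 : 70 dd fe da 90 da
query mem[0x02]=0xda, mem[0x0c]=0xda, mem[0x1f]=0xda

MEM[0x02,0x0c,0x1f] = da da da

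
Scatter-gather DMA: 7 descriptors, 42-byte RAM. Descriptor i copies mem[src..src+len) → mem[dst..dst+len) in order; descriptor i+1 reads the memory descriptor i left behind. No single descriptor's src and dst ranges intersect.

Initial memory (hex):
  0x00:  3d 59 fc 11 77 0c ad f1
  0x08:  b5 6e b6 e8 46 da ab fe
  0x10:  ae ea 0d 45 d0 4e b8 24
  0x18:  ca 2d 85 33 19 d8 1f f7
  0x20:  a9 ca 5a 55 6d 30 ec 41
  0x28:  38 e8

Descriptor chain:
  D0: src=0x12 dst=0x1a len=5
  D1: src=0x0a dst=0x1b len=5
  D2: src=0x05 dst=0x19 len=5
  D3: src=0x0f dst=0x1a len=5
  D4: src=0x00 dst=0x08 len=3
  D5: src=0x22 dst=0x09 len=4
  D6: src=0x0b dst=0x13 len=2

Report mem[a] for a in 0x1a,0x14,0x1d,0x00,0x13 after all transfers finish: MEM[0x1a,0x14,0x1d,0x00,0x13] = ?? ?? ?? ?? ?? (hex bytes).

#0 dst[0x1a+5] := {0x0d,0x45,0xd0,0x4e,0xb8}
#1 dst[0x1b+5] := {0xb6,0xe8,0x46,0xda,0xab}
#2 dst[0x19+5] := {0x0c,0xad,0xf1,0xb5,0x6e}
#3 dst[0x1a+5] := {0xfe,0xae,0xea,0x0d,0x45}
#4 dst[0x08+3] := {0x3d,0x59,0xfc}
#5 dst[0x09+4] := {0x5a,0x55,0x6d,0x30}
#6 dst[0x13+2] := {0x6d,0x30}
query mem[0x1a]=0xfe, mem[0x14]=0x30, mem[0x1d]=0x0d, mem[0x00]=0x3d, mem[0x13]=0x6d

MEM[0x1a,0x14,0x1d,0x00,0x13] = fe 30 0d 3d 6d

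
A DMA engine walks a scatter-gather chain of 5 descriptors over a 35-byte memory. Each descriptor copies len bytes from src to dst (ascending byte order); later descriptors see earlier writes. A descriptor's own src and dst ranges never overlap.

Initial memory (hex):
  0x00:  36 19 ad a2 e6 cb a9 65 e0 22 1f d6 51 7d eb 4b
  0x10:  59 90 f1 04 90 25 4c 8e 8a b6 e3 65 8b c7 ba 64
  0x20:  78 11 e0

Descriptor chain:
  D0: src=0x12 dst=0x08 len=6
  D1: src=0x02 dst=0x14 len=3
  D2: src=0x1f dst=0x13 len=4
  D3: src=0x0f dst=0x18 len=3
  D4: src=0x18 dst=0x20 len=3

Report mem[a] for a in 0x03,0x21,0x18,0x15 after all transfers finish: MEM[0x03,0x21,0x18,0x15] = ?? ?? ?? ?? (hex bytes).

[0] 0x12->0x08 len=6 : f1 04 90 25 4c 8e
[1] 0x02->0x14 len=3 : ad a2 e6
[2] 0x1f->0x13 len=4 : 64 78 11 e0
[3] 0x0f->0x18 len=3 : 4b 59 90
[4] 0x18->0x20 len=3 : 4b 59 90
query mem[0x03]=0xa2, mem[0x21]=0x59, mem[0x18]=0x4b, mem[0x15]=0x11

MEM[0x03,0x21,0x18,0x15] = a2 59 4b 11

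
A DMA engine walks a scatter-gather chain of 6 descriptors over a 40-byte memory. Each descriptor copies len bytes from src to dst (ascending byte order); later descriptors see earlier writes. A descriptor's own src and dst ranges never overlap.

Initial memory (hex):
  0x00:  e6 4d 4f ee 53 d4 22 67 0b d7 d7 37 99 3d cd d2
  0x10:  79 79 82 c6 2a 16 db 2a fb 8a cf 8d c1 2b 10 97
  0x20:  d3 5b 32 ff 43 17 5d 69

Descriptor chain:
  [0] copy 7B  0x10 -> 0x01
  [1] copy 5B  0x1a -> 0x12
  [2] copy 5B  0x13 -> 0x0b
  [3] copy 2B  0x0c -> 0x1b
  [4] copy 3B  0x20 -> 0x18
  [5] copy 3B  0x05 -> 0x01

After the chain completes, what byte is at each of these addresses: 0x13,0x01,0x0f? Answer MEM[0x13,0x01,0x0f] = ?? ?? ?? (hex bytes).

MEM[0x13,0x01,0x0f] = 8d 2a 2a

D0: mem[0x01..0x07] <- [79 79 82 c6 2a 16 db]
D1: mem[0x12..0x16] <- [cf 8d c1 2b 10]
D2: mem[0x0b..0x0f] <- [8d c1 2b 10 2a]
D3: mem[0x1b..0x1c] <- [c1 2b]
D4: mem[0x18..0x1a] <- [d3 5b 32]
D5: mem[0x01..0x03] <- [2a 16 db]
query mem[0x13]=0x8d, mem[0x01]=0x2a, mem[0x0f]=0x2a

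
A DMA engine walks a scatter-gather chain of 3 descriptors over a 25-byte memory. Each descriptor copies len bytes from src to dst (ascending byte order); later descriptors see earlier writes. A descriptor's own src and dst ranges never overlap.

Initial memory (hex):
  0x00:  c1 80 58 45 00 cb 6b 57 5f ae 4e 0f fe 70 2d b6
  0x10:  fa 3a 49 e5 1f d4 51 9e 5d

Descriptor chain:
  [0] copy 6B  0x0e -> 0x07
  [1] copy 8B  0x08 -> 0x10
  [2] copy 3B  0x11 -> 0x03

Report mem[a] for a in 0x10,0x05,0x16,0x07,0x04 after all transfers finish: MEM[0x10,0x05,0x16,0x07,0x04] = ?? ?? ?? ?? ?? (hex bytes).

D0: mem[0x07..0x0c] <- [2d b6 fa 3a 49 e5]
D1: mem[0x10..0x17] <- [b6 fa 3a 49 e5 70 2d b6]
D2: mem[0x03..0x05] <- [fa 3a 49]
query mem[0x10]=0xb6, mem[0x05]=0x49, mem[0x16]=0x2d, mem[0x07]=0x2d, mem[0x04]=0x3a

MEM[0x10,0x05,0x16,0x07,0x04] = b6 49 2d 2d 3a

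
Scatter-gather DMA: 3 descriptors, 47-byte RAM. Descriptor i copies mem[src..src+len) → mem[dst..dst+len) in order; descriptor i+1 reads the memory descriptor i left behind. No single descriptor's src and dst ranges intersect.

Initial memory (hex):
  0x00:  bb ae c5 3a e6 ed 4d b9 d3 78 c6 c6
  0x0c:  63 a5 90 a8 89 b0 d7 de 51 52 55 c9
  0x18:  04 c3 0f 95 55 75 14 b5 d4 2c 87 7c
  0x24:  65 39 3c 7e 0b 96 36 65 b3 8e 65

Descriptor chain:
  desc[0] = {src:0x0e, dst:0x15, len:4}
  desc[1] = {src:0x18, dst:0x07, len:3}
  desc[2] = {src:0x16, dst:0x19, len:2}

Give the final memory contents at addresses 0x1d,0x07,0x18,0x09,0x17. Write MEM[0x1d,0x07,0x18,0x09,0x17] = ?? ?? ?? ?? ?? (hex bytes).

MEM[0x1d,0x07,0x18,0x09,0x17] = 75 b0 b0 0f 89

D0: mem[0x15..0x18] <- [90 a8 89 b0]
D1: mem[0x07..0x09] <- [b0 c3 0f]
D2: mem[0x19..0x1a] <- [a8 89]
query mem[0x1d]=0x75, mem[0x07]=0xb0, mem[0x18]=0xb0, mem[0x09]=0x0f, mem[0x17]=0x89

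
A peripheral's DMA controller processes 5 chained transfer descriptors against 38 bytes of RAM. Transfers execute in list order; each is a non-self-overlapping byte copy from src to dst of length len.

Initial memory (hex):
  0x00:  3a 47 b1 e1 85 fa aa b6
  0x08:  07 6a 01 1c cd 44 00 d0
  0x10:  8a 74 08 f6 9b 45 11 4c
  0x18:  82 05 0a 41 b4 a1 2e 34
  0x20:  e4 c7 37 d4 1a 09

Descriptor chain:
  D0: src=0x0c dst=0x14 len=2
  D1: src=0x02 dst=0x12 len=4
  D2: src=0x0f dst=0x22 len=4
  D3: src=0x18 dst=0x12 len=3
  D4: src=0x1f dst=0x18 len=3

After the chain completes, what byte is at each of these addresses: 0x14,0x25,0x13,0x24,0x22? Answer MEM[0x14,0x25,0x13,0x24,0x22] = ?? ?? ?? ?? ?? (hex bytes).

#0 dst[0x14+2] := {0xcd,0x44}
#1 dst[0x12+4] := {0xb1,0xe1,0x85,0xfa}
#2 dst[0x22+4] := {0xd0,0x8a,0x74,0xb1}
#3 dst[0x12+3] := {0x82,0x05,0x0a}
#4 dst[0x18+3] := {0x34,0xe4,0xc7}
query mem[0x14]=0x0a, mem[0x25]=0xb1, mem[0x13]=0x05, mem[0x24]=0x74, mem[0x22]=0xd0

MEM[0x14,0x25,0x13,0x24,0x22] = 0a b1 05 74 d0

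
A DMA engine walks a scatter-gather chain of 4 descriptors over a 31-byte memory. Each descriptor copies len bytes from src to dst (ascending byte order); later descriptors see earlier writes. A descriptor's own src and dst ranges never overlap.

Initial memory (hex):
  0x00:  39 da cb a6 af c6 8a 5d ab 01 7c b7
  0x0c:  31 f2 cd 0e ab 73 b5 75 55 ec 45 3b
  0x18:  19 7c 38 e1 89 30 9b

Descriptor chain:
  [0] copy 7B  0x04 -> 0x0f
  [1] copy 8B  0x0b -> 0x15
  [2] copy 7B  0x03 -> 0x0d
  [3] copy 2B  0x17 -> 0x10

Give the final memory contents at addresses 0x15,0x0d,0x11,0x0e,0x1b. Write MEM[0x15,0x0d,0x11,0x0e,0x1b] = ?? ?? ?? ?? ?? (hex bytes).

MEM[0x15,0x0d,0x11,0x0e,0x1b] = b7 a6 cd af 8a

  after D0: wrote 7B at 0x0f = afc68a5dab017c
  after D1: wrote 8B at 0x15 = b731f2cdafc68a5d
  after D2: wrote 7B at 0x0d = a6afc68a5dab01
  after D3: wrote 2B at 0x10 = f2cd
query mem[0x15]=0xb7, mem[0x0d]=0xa6, mem[0x11]=0xcd, mem[0x0e]=0xaf, mem[0x1b]=0x8a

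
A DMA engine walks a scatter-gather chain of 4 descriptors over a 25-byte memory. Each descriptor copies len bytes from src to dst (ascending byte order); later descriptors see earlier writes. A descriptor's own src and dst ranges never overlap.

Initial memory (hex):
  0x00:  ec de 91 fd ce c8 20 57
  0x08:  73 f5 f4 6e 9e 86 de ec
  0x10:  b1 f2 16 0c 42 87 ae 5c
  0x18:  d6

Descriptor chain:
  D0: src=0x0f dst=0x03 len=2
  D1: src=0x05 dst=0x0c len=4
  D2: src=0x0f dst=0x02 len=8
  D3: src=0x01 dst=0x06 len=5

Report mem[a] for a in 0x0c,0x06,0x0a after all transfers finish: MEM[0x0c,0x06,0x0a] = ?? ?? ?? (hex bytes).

[0] 0x0f->0x03 len=2 : ec b1
[1] 0x05->0x0c len=4 : c8 20 57 73
[2] 0x0f->0x02 len=8 : 73 b1 f2 16 0c 42 87 ae
[3] 0x01->0x06 len=5 : de 73 b1 f2 16
query mem[0x0c]=0xc8, mem[0x06]=0xde, mem[0x0a]=0x16

MEM[0x0c,0x06,0x0a] = c8 de 16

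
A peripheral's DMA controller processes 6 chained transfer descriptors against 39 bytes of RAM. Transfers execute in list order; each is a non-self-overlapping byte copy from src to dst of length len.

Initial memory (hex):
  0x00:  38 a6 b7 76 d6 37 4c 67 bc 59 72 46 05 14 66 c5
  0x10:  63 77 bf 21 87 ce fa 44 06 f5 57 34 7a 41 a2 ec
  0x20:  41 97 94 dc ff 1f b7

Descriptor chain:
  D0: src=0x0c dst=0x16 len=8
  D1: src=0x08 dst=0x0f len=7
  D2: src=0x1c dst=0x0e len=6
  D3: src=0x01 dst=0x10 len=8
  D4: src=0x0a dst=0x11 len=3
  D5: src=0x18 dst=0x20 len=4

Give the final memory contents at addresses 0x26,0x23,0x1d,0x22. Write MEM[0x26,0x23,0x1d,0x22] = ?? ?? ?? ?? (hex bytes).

[0] 0x0c->0x16 len=8 : 05 14 66 c5 63 77 bf 21
[1] 0x08->0x0f len=7 : bc 59 72 46 05 14 66
[2] 0x1c->0x0e len=6 : bf 21 a2 ec 41 97
[3] 0x01->0x10 len=8 : a6 b7 76 d6 37 4c 67 bc
[4] 0x0a->0x11 len=3 : 72 46 05
[5] 0x18->0x20 len=4 : 66 c5 63 77
query mem[0x26]=0xb7, mem[0x23]=0x77, mem[0x1d]=0x21, mem[0x22]=0x63

MEM[0x26,0x23,0x1d,0x22] = b7 77 21 63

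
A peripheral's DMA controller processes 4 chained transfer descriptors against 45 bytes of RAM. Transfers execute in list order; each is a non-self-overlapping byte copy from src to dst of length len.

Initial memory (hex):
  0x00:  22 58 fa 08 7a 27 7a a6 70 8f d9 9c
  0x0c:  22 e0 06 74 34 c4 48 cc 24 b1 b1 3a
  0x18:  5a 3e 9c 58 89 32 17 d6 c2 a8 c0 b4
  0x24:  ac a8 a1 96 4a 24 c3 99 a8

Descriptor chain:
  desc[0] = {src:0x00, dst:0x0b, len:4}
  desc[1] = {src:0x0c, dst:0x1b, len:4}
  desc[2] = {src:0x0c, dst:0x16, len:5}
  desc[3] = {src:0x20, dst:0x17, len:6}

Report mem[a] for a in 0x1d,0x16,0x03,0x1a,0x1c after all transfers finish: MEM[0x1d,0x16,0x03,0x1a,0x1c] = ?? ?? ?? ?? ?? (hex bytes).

[0] 0x00->0x0b len=4 : 22 58 fa 08
[1] 0x0c->0x1b len=4 : 58 fa 08 74
[2] 0x0c->0x16 len=5 : 58 fa 08 74 34
[3] 0x20->0x17 len=6 : c2 a8 c0 b4 ac a8
query mem[0x1d]=0x08, mem[0x16]=0x58, mem[0x03]=0x08, mem[0x1a]=0xb4, mem[0x1c]=0xa8

MEM[0x1d,0x16,0x03,0x1a,0x1c] = 08 58 08 b4 a8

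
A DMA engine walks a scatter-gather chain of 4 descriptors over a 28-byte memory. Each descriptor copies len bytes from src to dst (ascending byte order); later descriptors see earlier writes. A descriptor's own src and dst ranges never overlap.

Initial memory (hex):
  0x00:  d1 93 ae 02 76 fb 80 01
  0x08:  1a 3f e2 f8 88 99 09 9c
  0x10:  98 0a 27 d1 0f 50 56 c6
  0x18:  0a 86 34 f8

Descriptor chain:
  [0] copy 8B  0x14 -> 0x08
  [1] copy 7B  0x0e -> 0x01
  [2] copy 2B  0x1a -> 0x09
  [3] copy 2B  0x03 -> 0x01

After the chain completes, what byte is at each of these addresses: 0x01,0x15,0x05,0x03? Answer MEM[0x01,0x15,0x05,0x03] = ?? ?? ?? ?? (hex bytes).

D0: mem[0x08..0x0f] <- [0f 50 56 c6 0a 86 34 f8]
D1: mem[0x01..0x07] <- [34 f8 98 0a 27 d1 0f]
D2: mem[0x09..0x0a] <- [34 f8]
D3: mem[0x01..0x02] <- [98 0a]
query mem[0x01]=0x98, mem[0x15]=0x50, mem[0x05]=0x27, mem[0x03]=0x98

MEM[0x01,0x15,0x05,0x03] = 98 50 27 98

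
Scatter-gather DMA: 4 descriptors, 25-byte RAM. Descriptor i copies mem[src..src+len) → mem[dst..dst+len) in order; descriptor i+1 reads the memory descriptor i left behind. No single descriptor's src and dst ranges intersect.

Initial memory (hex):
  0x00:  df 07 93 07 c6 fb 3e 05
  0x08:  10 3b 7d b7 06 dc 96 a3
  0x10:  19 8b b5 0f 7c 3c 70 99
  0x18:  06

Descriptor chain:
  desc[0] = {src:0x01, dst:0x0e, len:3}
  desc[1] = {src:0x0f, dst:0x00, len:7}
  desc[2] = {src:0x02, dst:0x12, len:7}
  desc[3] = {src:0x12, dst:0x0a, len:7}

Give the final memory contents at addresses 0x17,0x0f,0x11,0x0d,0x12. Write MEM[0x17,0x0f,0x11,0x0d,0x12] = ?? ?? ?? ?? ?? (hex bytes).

MEM[0x17,0x0f,0x11,0x0d,0x12] = 05 05 8b 7c 8b

#0 dst[0x0e+3] := {0x07,0x93,0x07}
#1 dst[0x00+7] := {0x93,0x07,0x8b,0xb5,0x0f,0x7c,0x3c}
#2 dst[0x12+7] := {0x8b,0xb5,0x0f,0x7c,0x3c,0x05,0x10}
#3 dst[0x0a+7] := {0x8b,0xb5,0x0f,0x7c,0x3c,0x05,0x10}
query mem[0x17]=0x05, mem[0x0f]=0x05, mem[0x11]=0x8b, mem[0x0d]=0x7c, mem[0x12]=0x8b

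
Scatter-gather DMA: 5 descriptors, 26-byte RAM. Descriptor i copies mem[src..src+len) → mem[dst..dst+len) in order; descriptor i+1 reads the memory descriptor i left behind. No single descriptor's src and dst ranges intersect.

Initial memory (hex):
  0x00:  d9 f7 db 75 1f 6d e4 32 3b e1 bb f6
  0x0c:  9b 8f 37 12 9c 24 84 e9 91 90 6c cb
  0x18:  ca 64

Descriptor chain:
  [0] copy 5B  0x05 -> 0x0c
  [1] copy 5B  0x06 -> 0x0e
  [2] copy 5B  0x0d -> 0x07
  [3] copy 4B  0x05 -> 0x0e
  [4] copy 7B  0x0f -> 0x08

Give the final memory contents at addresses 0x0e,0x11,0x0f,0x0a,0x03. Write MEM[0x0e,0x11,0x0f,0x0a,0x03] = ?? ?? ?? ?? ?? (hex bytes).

  after D0: wrote 5B at 0x0c = 6de4323be1
  after D1: wrote 5B at 0x0e = e4323be1bb
  after D2: wrote 5B at 0x07 = e4e4323be1
  after D3: wrote 4B at 0x0e = 6de4e4e4
  after D4: wrote 7B at 0x08 = e4e4e4bbe99190
query mem[0x0e]=0x90, mem[0x11]=0xe4, mem[0x0f]=0xe4, mem[0x0a]=0xe4, mem[0x03]=0x75

MEM[0x0e,0x11,0x0f,0x0a,0x03] = 90 e4 e4 e4 75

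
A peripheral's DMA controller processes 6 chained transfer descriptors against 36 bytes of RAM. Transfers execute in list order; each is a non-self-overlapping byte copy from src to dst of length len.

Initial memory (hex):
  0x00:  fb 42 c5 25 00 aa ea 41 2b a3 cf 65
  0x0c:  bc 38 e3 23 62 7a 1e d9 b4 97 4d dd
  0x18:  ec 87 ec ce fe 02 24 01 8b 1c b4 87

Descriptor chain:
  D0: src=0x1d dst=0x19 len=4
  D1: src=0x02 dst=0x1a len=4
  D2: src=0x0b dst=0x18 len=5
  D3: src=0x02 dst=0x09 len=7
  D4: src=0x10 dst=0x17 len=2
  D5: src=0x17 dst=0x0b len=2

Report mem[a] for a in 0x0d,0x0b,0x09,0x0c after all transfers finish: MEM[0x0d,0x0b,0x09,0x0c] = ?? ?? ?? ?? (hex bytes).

MEM[0x0d,0x0b,0x09,0x0c] = ea 62 c5 7a

#0 dst[0x19+4] := {0x02,0x24,0x01,0x8b}
#1 dst[0x1a+4] := {0xc5,0x25,0x00,0xaa}
#2 dst[0x18+5] := {0x65,0xbc,0x38,0xe3,0x23}
#3 dst[0x09+7] := {0xc5,0x25,0x00,0xaa,0xea,0x41,0x2b}
#4 dst[0x17+2] := {0x62,0x7a}
#5 dst[0x0b+2] := {0x62,0x7a}
query mem[0x0d]=0xea, mem[0x0b]=0x62, mem[0x09]=0xc5, mem[0x0c]=0x7a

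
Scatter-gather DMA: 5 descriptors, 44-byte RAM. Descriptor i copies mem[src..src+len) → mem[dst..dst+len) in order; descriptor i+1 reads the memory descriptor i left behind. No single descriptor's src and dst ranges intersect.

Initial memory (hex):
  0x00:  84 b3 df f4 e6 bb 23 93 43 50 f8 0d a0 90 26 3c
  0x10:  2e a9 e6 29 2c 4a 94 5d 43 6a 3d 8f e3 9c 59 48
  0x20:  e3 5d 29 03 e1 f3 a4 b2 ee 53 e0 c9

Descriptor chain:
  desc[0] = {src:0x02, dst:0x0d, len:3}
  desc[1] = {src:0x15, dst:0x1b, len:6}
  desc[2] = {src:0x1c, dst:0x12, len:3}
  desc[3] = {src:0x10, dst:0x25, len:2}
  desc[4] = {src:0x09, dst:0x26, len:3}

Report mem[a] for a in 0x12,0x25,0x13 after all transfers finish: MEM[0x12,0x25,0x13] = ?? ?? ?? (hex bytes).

MEM[0x12,0x25,0x13] = 94 2e 5d

  after D0: wrote 3B at 0x0d = dff4e6
  after D1: wrote 6B at 0x1b = 4a945d436a3d
  after D2: wrote 3B at 0x12 = 945d43
  after D3: wrote 2B at 0x25 = 2ea9
  after D4: wrote 3B at 0x26 = 50f80d
query mem[0x12]=0x94, mem[0x25]=0x2e, mem[0x13]=0x5d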